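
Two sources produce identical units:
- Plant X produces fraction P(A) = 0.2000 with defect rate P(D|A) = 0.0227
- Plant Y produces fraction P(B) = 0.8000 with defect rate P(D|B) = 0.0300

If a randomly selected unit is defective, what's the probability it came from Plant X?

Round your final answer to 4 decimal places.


Let A = from Plant X, D = defective

Given:
- P(A) = 0.2000, P(B) = 0.8000
- P(D|A) = 0.0227, P(D|B) = 0.0300

Step 1: Find P(D)
P(D) = P(D|A)P(A) + P(D|B)P(B)
     = 0.0227 × 0.2000 + 0.0300 × 0.8000
     = 0.00454000 + 0.02400000
     = 0.02854000

Step 2: Apply Bayes' theorem
P(A|D) = P(D|A)P(A) / P(D)
       = 0.00454000 / 0.02854000
       = 0.1591


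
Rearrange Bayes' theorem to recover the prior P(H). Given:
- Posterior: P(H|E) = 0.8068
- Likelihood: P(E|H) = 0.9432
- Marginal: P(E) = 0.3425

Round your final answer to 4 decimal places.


From Bayes' theorem: P(H|E) = P(E|H) × P(H) / P(E)

Rearranging for P(H):
P(H) = P(H|E) × P(E) / P(E|H)
     = 0.8068 × 0.3425 / 0.9432
     = 0.27632900 / 0.9432
     = 0.2930


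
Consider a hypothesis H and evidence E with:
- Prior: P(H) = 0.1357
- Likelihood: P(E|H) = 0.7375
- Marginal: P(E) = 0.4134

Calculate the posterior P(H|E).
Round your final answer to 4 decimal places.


Using Bayes' theorem:

P(H|E) = P(E|H) × P(H) / P(E)
       = 0.7375 × 0.1357 / 0.4134
       = 0.10007875 / 0.4134
       = 0.2421

The evidence strengthens our belief in H.
Prior: 0.1357 → Posterior: 0.2421


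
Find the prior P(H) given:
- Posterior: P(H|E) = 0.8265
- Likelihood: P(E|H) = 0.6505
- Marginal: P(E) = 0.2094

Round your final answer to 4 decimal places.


From Bayes' theorem: P(H|E) = P(E|H) × P(H) / P(E)

Rearranging for P(H):
P(H) = P(H|E) × P(E) / P(E|H)
     = 0.8265 × 0.2094 / 0.6505
     = 0.17306910 / 0.6505
     = 0.2661


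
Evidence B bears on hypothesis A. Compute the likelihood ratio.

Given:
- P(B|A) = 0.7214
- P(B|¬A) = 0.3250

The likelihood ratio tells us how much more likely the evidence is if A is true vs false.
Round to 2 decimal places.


Likelihood Ratio (LR) = P(B|A) / P(B|¬A)

LR = 0.7214 / 0.3250
   = 2.22

The evidence is 2.22 times more likely if A is true than if A is false.
Because LR exceeds 1, B is evidence for A.


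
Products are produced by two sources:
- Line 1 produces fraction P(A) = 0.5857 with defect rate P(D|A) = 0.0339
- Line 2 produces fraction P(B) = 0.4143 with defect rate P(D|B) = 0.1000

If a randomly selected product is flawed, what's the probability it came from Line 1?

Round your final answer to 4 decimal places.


Let A = from Line 1, D = flawed

Given:
- P(A) = 0.5857, P(B) = 0.4143
- P(D|A) = 0.0339, P(D|B) = 0.1000

Step 1: Find P(D)
P(D) = P(D|A)P(A) + P(D|B)P(B)
     = 0.0339 × 0.5857 + 0.1000 × 0.4143
     = 0.01985523 + 0.04143000
     = 0.06128523

Step 2: Apply Bayes' theorem
P(A|D) = P(D|A)P(A) / P(D)
       = 0.01985523 / 0.06128523
       = 0.3240


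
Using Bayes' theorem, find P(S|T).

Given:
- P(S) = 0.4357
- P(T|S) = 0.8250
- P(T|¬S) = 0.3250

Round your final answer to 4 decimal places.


Bayes' theorem: P(S|T) = P(T|S) × P(S) / P(T)

Step 1: Calculate P(T) using law of total probability
P(T) = P(T|S)P(S) + P(T|¬S)P(¬S)
     = 0.8250 × 0.4357 + 0.3250 × 0.5643
     = 0.35945250 + 0.18339750
     = 0.54285000

Step 2: Apply Bayes' theorem
P(S|T) = P(T|S) × P(S) / P(T)
       = 0.35945250 / 0.54285000
       = 0.6622


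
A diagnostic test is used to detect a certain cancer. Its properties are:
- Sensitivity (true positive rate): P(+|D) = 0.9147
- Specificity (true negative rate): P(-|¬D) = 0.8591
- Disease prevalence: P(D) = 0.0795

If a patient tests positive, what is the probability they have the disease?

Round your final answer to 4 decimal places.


Let D = has disease, + = positive test

Given:
- P(D) = 0.0795 (prevalence)
- P(+|D) = 0.9147 (sensitivity)
- P(-|¬D) = 0.8591 (specificity)
- P(+|¬D) = 0.1409 (false positive rate = 1 - specificity)

Step 1: Find P(+)
P(+) = P(+|D)P(D) + P(+|¬D)P(¬D)
     = 0.9147 × 0.0795 + 0.1409 × 0.9205
     = 0.07271865 + 0.12969845
     = 0.20241710

Step 2: Apply Bayes' theorem for P(D|+)
P(D|+) = P(+|D)P(D) / P(+)
       = 0.07271865 / 0.20241710
       = 0.3593


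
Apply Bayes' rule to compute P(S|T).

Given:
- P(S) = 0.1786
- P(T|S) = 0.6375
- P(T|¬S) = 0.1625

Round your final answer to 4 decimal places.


Bayes' theorem: P(S|T) = P(T|S) × P(S) / P(T)

Step 1: Calculate P(T) using law of total probability
P(T) = P(T|S)P(S) + P(T|¬S)P(¬S)
     = 0.6375 × 0.1786 + 0.1625 × 0.8214
     = 0.11385750 + 0.13347750
     = 0.24733500

Step 2: Apply Bayes' theorem
P(S|T) = P(T|S) × P(S) / P(T)
       = 0.11385750 / 0.24733500
       = 0.4603


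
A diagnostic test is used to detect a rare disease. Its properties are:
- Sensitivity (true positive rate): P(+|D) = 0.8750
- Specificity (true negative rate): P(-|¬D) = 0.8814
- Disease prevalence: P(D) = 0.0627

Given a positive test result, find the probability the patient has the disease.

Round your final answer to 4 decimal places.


Let D = has disease, + = positive test

Given:
- P(D) = 0.0627 (prevalence)
- P(+|D) = 0.8750 (sensitivity)
- P(-|¬D) = 0.8814 (specificity)
- P(+|¬D) = 0.1186 (false positive rate = 1 - specificity)

Step 1: Find P(+)
P(+) = P(+|D)P(D) + P(+|¬D)P(¬D)
     = 0.8750 × 0.0627 + 0.1186 × 0.9373
     = 0.05486250 + 0.11116378
     = 0.16602628

Step 2: Apply Bayes' theorem for P(D|+)
P(D|+) = P(+|D)P(D) / P(+)
       = 0.05486250 / 0.16602628
       = 0.3304


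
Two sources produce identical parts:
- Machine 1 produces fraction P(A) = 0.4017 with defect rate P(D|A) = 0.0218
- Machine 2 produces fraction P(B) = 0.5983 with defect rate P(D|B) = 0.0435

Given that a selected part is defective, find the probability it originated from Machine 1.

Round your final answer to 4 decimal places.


Let A = from Machine 1, D = defective

Given:
- P(A) = 0.4017, P(B) = 0.5983
- P(D|A) = 0.0218, P(D|B) = 0.0435

Step 1: Find P(D)
P(D) = P(D|A)P(A) + P(D|B)P(B)
     = 0.0218 × 0.4017 + 0.0435 × 0.5983
     = 0.00875706 + 0.02602605
     = 0.03478311

Step 2: Apply Bayes' theorem
P(A|D) = P(D|A)P(A) / P(D)
       = 0.00875706 / 0.03478311
       = 0.2518


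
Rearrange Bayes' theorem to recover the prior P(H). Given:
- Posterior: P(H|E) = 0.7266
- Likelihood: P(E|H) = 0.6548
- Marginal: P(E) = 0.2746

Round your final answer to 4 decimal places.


From Bayes' theorem: P(H|E) = P(E|H) × P(H) / P(E)

Rearranging for P(H):
P(H) = P(H|E) × P(E) / P(E|H)
     = 0.7266 × 0.2746 / 0.6548
     = 0.19952436 / 0.6548
     = 0.3047


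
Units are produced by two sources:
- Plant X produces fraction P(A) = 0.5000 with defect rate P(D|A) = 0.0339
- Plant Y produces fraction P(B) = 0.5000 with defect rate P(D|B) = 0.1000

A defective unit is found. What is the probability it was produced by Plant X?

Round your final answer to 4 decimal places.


Let A = from Plant X, D = defective

Given:
- P(A) = 0.5000, P(B) = 0.5000
- P(D|A) = 0.0339, P(D|B) = 0.1000

Step 1: Find P(D)
P(D) = P(D|A)P(A) + P(D|B)P(B)
     = 0.0339 × 0.5000 + 0.1000 × 0.5000
     = 0.01695000 + 0.05000000
     = 0.06695000

Step 2: Apply Bayes' theorem
P(A|D) = P(D|A)P(A) / P(D)
       = 0.01695000 / 0.06695000
       = 0.2532


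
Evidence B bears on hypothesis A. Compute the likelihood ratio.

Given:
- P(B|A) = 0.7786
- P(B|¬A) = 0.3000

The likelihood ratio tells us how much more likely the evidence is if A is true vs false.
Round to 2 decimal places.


Likelihood Ratio (LR) = P(B|A) / P(B|¬A)

LR = 0.7786 / 0.3000
   = 2.60

The evidence is 2.60 times more likely if A is true than if A is false.
Because LR exceeds 1, B is evidence for A.


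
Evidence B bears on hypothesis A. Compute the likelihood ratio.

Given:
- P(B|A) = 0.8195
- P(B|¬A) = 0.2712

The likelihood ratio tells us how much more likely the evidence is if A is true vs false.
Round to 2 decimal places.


Likelihood Ratio (LR) = P(B|A) / P(B|¬A)

LR = 0.8195 / 0.2712
   = 3.02

The evidence is 3.02 times more likely if A is true than if A is false.
Because LR exceeds 1, B is evidence for A.


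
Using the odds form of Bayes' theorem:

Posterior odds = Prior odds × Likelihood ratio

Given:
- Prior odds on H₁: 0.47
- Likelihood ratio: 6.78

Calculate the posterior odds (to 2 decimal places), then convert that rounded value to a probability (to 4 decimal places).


Step 1: Calculate posterior odds
Posterior odds = Prior odds × LR
               = 0.47 × 6.78
               = 3.19

Step 2: Convert to probability
P(H₁|E) = Posterior odds / (1 + Posterior odds)
       = 3.19 / (1 + 3.19)
       = 3.19 / 4.19
       = 0.7613

The evidence increased P(H₁) from 0.3197 to 0.7613.


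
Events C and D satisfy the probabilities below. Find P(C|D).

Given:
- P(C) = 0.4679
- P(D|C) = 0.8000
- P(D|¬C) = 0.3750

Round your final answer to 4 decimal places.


Bayes' theorem: P(C|D) = P(D|C) × P(C) / P(D)

Step 1: Calculate P(D) using law of total probability
P(D) = P(D|C)P(C) + P(D|¬C)P(¬C)
     = 0.8000 × 0.4679 + 0.3750 × 0.5321
     = 0.37432000 + 0.19953750
     = 0.57385750

Step 2: Apply Bayes' theorem
P(C|D) = P(D|C) × P(C) / P(D)
       = 0.37432000 / 0.57385750
       = 0.6523


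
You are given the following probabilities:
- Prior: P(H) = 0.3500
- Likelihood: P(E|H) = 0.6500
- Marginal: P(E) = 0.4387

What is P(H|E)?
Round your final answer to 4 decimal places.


Using Bayes' theorem:

P(H|E) = P(E|H) × P(H) / P(E)
       = 0.6500 × 0.3500 / 0.4387
       = 0.22750000 / 0.4387
       = 0.5186

The evidence strengthens our belief in H.
Prior: 0.3500 → Posterior: 0.5186


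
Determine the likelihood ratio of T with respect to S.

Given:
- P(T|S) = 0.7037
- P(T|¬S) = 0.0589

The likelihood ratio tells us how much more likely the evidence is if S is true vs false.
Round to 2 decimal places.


Likelihood Ratio (LR) = P(T|S) / P(T|¬S)

LR = 0.7037 / 0.0589
   = 11.95

The evidence is 11.95 times more likely if S is true than if S is false.
Because LR exceeds 1, T is evidence for S.


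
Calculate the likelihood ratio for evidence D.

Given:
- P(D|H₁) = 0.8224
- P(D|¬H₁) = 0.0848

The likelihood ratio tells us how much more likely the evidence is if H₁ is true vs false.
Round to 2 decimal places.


Likelihood Ratio (LR) = P(D|H₁) / P(D|¬H₁)

LR = 0.8224 / 0.0848
   = 9.70

The evidence is 9.70 times more likely if H₁ is true than if H₁ is false.
LR > 1, so observing D raises the odds in favor of H₁.


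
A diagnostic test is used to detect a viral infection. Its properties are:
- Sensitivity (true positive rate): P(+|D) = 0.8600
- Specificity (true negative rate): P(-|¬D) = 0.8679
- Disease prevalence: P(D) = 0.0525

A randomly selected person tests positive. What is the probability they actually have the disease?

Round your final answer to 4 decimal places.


Let D = has disease, + = positive test

Given:
- P(D) = 0.0525 (prevalence)
- P(+|D) = 0.8600 (sensitivity)
- P(-|¬D) = 0.8679 (specificity)
- P(+|¬D) = 0.1321 (false positive rate = 1 - specificity)

Step 1: Find P(+)
P(+) = P(+|D)P(D) + P(+|¬D)P(¬D)
     = 0.8600 × 0.0525 + 0.1321 × 0.9475
     = 0.04515000 + 0.12516475
     = 0.17031475

Step 2: Apply Bayes' theorem for P(D|+)
P(D|+) = P(+|D)P(D) / P(+)
       = 0.04515000 / 0.17031475
       = 0.2651


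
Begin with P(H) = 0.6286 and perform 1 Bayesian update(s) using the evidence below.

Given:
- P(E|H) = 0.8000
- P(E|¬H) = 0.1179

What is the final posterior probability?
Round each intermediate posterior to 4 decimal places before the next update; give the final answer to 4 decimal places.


Sequential Bayesian updating:

Initial prior: P(H) = 0.6286

Update 1:
  P(E) = 0.8000 × 0.6286 + 0.1179 × 0.3714 = 0.50288000 + 0.04378806 = 0.54666806
  P(H|E) = 0.50288000 / 0.54666806 = 0.9199

Final posterior: 0.9199


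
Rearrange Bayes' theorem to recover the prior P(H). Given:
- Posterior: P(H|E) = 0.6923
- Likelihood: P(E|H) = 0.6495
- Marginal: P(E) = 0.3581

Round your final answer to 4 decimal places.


From Bayes' theorem: P(H|E) = P(E|H) × P(H) / P(E)

Rearranging for P(H):
P(H) = P(H|E) × P(E) / P(E|H)
     = 0.6923 × 0.3581 / 0.6495
     = 0.24791263 / 0.6495
     = 0.3817


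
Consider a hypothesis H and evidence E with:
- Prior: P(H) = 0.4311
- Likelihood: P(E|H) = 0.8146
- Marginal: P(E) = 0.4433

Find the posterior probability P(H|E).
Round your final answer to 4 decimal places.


Using Bayes' theorem:

P(H|E) = P(E|H) × P(H) / P(E)
       = 0.8146 × 0.4311 / 0.4433
       = 0.35117406 / 0.4433
       = 0.7922

The evidence strengthens our belief in H.
Prior: 0.4311 → Posterior: 0.7922


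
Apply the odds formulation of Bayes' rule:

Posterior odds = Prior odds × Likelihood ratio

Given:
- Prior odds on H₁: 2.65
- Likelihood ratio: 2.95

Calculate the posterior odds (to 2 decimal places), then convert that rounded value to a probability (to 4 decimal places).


Step 1: Calculate posterior odds
Posterior odds = Prior odds × LR
               = 2.65 × 2.95
               = 7.82

Step 2: Convert to probability
P(H₁|E) = Posterior odds / (1 + Posterior odds)
       = 7.82 / (1 + 7.82)
       = 7.82 / 8.82
       = 0.8866

The evidence increased P(H₁) from 0.7260 to 0.8866.


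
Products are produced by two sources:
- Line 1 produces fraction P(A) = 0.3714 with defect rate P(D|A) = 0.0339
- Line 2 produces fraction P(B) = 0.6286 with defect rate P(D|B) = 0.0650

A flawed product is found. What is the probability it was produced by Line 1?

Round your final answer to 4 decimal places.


Let A = from Line 1, D = flawed

Given:
- P(A) = 0.3714, P(B) = 0.6286
- P(D|A) = 0.0339, P(D|B) = 0.0650

Step 1: Find P(D)
P(D) = P(D|A)P(A) + P(D|B)P(B)
     = 0.0339 × 0.3714 + 0.0650 × 0.6286
     = 0.01259046 + 0.04085900
     = 0.05344946

Step 2: Apply Bayes' theorem
P(A|D) = P(D|A)P(A) / P(D)
       = 0.01259046 / 0.05344946
       = 0.2356


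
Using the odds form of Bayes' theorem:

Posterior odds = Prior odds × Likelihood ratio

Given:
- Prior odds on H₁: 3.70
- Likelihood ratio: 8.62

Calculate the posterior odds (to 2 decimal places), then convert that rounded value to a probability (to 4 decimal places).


Step 1: Calculate posterior odds
Posterior odds = Prior odds × LR
               = 3.70 × 8.62
               = 31.89

Step 2: Convert to probability
P(H₁|E) = Posterior odds / (1 + Posterior odds)
       = 31.89 / (1 + 31.89)
       = 31.89 / 32.89
       = 0.9696

The evidence increased P(H₁) from 0.7872 to 0.9696.


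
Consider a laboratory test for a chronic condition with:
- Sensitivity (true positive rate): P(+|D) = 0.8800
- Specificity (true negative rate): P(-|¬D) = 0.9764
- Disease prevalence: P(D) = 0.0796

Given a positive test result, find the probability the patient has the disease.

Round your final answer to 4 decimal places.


Let D = has disease, + = positive test

Given:
- P(D) = 0.0796 (prevalence)
- P(+|D) = 0.8800 (sensitivity)
- P(-|¬D) = 0.9764 (specificity)
- P(+|¬D) = 0.0236 (false positive rate = 1 - specificity)

Step 1: Find P(+)
P(+) = P(+|D)P(D) + P(+|¬D)P(¬D)
     = 0.8800 × 0.0796 + 0.0236 × 0.9204
     = 0.07004800 + 0.02172144
     = 0.09176944

Step 2: Apply Bayes' theorem for P(D|+)
P(D|+) = P(+|D)P(D) / P(+)
       = 0.07004800 / 0.09176944
       = 0.7633


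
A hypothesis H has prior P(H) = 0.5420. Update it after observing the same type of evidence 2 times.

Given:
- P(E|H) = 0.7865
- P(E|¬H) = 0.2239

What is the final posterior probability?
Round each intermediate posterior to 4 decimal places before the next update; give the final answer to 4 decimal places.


Sequential Bayesian updating:

Initial prior: P(H) = 0.5420

Update 1:
  P(E) = 0.7865 × 0.5420 + 0.2239 × 0.4580 = 0.42628300 + 0.10254620 = 0.52882920
  P(H|E) = 0.42628300 / 0.52882920 = 0.8061

Update 2:
  P(E) = 0.7865 × 0.8061 + 0.2239 × 0.1939 = 0.63399765 + 0.04341421 = 0.67741186
  P(H|E) = 0.63399765 / 0.67741186 = 0.9359

Final posterior: 0.9359


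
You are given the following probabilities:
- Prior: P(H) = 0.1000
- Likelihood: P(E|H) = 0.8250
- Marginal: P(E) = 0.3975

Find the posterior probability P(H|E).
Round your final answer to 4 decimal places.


Using Bayes' theorem:

P(H|E) = P(E|H) × P(H) / P(E)
       = 0.8250 × 0.1000 / 0.3975
       = 0.08250000 / 0.3975
       = 0.2075

The evidence strengthens our belief in H.
Prior: 0.1000 → Posterior: 0.2075


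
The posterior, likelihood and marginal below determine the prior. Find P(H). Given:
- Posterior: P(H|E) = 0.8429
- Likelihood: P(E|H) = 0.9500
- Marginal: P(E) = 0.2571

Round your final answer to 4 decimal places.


From Bayes' theorem: P(H|E) = P(E|H) × P(H) / P(E)

Rearranging for P(H):
P(H) = P(H|E) × P(E) / P(E|H)
     = 0.8429 × 0.2571 / 0.9500
     = 0.21670959 / 0.9500
     = 0.2281


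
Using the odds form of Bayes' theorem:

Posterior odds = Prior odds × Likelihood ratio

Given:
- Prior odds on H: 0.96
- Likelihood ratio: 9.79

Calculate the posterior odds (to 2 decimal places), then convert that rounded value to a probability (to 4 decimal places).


Step 1: Calculate posterior odds
Posterior odds = Prior odds × LR
               = 0.96 × 9.79
               = 9.40

Step 2: Convert to probability
P(H|E) = Posterior odds / (1 + Posterior odds)
       = 9.40 / (1 + 9.40)
       = 9.40 / 10.40
       = 0.9038

The evidence increased P(H) from 0.4898 to 0.9038.


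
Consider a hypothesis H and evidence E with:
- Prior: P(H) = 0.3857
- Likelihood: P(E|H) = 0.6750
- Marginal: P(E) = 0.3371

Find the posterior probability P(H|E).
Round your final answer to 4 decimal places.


Using Bayes' theorem:

P(H|E) = P(E|H) × P(H) / P(E)
       = 0.6750 × 0.3857 / 0.3371
       = 0.26034750 / 0.3371
       = 0.7723

The evidence strengthens our belief in H.
Prior: 0.3857 → Posterior: 0.7723


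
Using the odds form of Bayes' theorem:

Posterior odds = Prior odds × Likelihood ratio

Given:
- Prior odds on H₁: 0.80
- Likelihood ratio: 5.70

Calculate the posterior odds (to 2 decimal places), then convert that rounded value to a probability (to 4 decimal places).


Step 1: Calculate posterior odds
Posterior odds = Prior odds × LR
               = 0.80 × 5.70
               = 4.56

Step 2: Convert to probability
P(H₁|E) = Posterior odds / (1 + Posterior odds)
       = 4.56 / (1 + 4.56)
       = 4.56 / 5.56
       = 0.8201

The evidence increased P(H₁) from 0.4444 to 0.8201.


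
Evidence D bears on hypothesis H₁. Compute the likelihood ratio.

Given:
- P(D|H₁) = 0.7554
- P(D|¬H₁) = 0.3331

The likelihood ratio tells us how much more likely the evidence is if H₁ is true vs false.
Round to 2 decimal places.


Likelihood Ratio (LR) = P(D|H₁) / P(D|¬H₁)

LR = 0.7554 / 0.3331
   = 2.27

The evidence is 2.27 times more likely if H₁ is true than if H₁ is false.
LR > 1, so observing D raises the odds in favor of H₁.


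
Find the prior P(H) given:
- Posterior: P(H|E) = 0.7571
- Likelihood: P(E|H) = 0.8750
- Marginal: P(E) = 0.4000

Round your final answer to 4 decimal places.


From Bayes' theorem: P(H|E) = P(E|H) × P(H) / P(E)

Rearranging for P(H):
P(H) = P(H|E) × P(E) / P(E|H)
     = 0.7571 × 0.4000 / 0.8750
     = 0.30284000 / 0.8750
     = 0.3461


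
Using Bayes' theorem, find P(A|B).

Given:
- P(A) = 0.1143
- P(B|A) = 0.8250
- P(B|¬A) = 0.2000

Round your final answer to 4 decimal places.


Bayes' theorem: P(A|B) = P(B|A) × P(A) / P(B)

Step 1: Calculate P(B) using law of total probability
P(B) = P(B|A)P(A) + P(B|¬A)P(¬A)
     = 0.8250 × 0.1143 + 0.2000 × 0.8857
     = 0.09429750 + 0.17714000
     = 0.27143750

Step 2: Apply Bayes' theorem
P(A|B) = P(B|A) × P(A) / P(B)
       = 0.09429750 / 0.27143750
       = 0.3474


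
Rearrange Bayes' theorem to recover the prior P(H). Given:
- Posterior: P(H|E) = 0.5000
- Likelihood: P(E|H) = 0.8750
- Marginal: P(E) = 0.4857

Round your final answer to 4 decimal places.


From Bayes' theorem: P(H|E) = P(E|H) × P(H) / P(E)

Rearranging for P(H):
P(H) = P(H|E) × P(E) / P(E|H)
     = 0.5000 × 0.4857 / 0.8750
     = 0.24285000 / 0.8750
     = 0.2775


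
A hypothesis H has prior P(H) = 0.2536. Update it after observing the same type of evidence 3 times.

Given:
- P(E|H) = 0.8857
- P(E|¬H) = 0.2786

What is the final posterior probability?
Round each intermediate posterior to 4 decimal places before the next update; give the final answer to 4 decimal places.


Sequential Bayesian updating:

Initial prior: P(H) = 0.2536

Update 1:
  P(E) = 0.8857 × 0.2536 + 0.2786 × 0.7464 = 0.22461352 + 0.20794704 = 0.43256056
  P(H|E) = 0.22461352 / 0.43256056 = 0.5193

Update 2:
  P(E) = 0.8857 × 0.5193 + 0.2786 × 0.4807 = 0.45994401 + 0.13392302 = 0.59386703
  P(H|E) = 0.45994401 / 0.59386703 = 0.7745

Update 3:
  P(E) = 0.8857 × 0.7745 + 0.2786 × 0.2255 = 0.68597465 + 0.06282430 = 0.74879895
  P(H|E) = 0.68597465 / 0.74879895 = 0.9161

Final posterior: 0.9161


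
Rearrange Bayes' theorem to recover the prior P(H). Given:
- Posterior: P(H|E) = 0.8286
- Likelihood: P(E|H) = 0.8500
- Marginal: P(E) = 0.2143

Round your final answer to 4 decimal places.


From Bayes' theorem: P(H|E) = P(E|H) × P(H) / P(E)

Rearranging for P(H):
P(H) = P(H|E) × P(E) / P(E|H)
     = 0.8286 × 0.2143 / 0.8500
     = 0.17756898 / 0.8500
     = 0.2089


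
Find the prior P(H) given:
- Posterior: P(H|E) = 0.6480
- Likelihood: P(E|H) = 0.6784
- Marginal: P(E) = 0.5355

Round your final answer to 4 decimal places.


From Bayes' theorem: P(H|E) = P(E|H) × P(H) / P(E)

Rearranging for P(H):
P(H) = P(H|E) × P(E) / P(E|H)
     = 0.6480 × 0.5355 / 0.6784
     = 0.34700400 / 0.6784
     = 0.5115


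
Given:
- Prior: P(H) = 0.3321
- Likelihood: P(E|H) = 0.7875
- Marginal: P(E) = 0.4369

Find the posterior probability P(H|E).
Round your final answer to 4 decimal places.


Using Bayes' theorem:

P(H|E) = P(E|H) × P(H) / P(E)
       = 0.7875 × 0.3321 / 0.4369
       = 0.26152875 / 0.4369
       = 0.5986

The evidence strengthens our belief in H.
Prior: 0.3321 → Posterior: 0.5986


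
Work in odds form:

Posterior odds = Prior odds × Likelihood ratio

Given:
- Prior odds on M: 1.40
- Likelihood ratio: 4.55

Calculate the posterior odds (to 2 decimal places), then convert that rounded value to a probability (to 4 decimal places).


Step 1: Calculate posterior odds
Posterior odds = Prior odds × LR
               = 1.40 × 4.55
               = 6.37

Step 2: Convert to probability
P(M|E) = Posterior odds / (1 + Posterior odds)
       = 6.37 / (1 + 6.37)
       = 6.37 / 7.37
       = 0.8643

The evidence increased P(M) from 0.5833 to 0.8643.


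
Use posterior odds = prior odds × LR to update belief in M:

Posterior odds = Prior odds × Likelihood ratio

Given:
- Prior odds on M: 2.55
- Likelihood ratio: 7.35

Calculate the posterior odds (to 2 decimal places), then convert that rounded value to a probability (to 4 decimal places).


Step 1: Calculate posterior odds
Posterior odds = Prior odds × LR
               = 2.55 × 7.35
               = 18.74

Step 2: Convert to probability
P(M|E) = Posterior odds / (1 + Posterior odds)
       = 18.74 / (1 + 18.74)
       = 18.74 / 19.74
       = 0.9493

The evidence increased P(M) from 0.7183 to 0.9493.


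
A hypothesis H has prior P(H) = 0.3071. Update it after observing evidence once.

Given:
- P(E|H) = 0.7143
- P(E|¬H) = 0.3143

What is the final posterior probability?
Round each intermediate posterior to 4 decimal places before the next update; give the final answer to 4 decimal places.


Sequential Bayesian updating:

Initial prior: P(H) = 0.3071

Update 1:
  P(E) = 0.7143 × 0.3071 + 0.3143 × 0.6929 = 0.21936153 + 0.21777847 = 0.43714000
  P(H|E) = 0.21936153 / 0.43714000 = 0.5018

Final posterior: 0.5018


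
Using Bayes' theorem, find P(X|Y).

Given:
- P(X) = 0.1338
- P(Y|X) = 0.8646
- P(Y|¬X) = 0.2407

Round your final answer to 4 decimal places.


Bayes' theorem: P(X|Y) = P(Y|X) × P(X) / P(Y)

Step 1: Calculate P(Y) using law of total probability
P(Y) = P(Y|X)P(X) + P(Y|¬X)P(¬X)
     = 0.8646 × 0.1338 + 0.2407 × 0.8662
     = 0.11568348 + 0.20849434
     = 0.32417782

Step 2: Apply Bayes' theorem
P(X|Y) = P(Y|X) × P(X) / P(Y)
       = 0.11568348 / 0.32417782
       = 0.3569


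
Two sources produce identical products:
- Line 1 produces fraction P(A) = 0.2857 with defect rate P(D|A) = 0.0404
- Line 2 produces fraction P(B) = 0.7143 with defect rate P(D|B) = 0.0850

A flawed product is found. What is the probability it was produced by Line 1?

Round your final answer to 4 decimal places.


Let A = from Line 1, D = flawed

Given:
- P(A) = 0.2857, P(B) = 0.7143
- P(D|A) = 0.0404, P(D|B) = 0.0850

Step 1: Find P(D)
P(D) = P(D|A)P(A) + P(D|B)P(B)
     = 0.0404 × 0.2857 + 0.0850 × 0.7143
     = 0.01154228 + 0.06071550
     = 0.07225778

Step 2: Apply Bayes' theorem
P(A|D) = P(D|A)P(A) / P(D)
       = 0.01154228 / 0.07225778
       = 0.1597


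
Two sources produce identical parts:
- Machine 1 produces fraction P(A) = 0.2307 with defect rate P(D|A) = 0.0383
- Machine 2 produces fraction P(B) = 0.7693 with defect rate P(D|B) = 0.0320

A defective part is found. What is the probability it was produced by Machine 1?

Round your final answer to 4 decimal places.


Let A = from Machine 1, D = defective

Given:
- P(A) = 0.2307, P(B) = 0.7693
- P(D|A) = 0.0383, P(D|B) = 0.0320

Step 1: Find P(D)
P(D) = P(D|A)P(A) + P(D|B)P(B)
     = 0.0383 × 0.2307 + 0.0320 × 0.7693
     = 0.00883581 + 0.02461760
     = 0.03345341

Step 2: Apply Bayes' theorem
P(A|D) = P(D|A)P(A) / P(D)
       = 0.00883581 / 0.03345341
       = 0.2641


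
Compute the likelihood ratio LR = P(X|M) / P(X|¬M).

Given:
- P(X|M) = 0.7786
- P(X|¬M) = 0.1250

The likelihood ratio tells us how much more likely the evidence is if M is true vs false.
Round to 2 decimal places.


Likelihood Ratio (LR) = P(X|M) / P(X|¬M)

LR = 0.7786 / 0.1250
   = 6.23

The evidence is 6.23 times more likely if M is true than if M is false.
LR > 1, so observing X raises the odds in favor of M.


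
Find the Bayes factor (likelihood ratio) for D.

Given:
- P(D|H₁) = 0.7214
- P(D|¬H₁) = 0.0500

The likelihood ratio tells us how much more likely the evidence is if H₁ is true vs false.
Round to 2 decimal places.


Likelihood Ratio (LR) = P(D|H₁) / P(D|¬H₁)

LR = 0.7214 / 0.0500
   = 14.43

The evidence is 14.43 times more likely if H₁ is true than if H₁ is false.
Because LR exceeds 1, D is evidence for H₁.


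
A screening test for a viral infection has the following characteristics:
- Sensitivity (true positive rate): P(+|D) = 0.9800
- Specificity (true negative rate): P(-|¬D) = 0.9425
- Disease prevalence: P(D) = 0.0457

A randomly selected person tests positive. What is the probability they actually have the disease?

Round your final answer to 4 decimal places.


Let D = has disease, + = positive test

Given:
- P(D) = 0.0457 (prevalence)
- P(+|D) = 0.9800 (sensitivity)
- P(-|¬D) = 0.9425 (specificity)
- P(+|¬D) = 0.0575 (false positive rate = 1 - specificity)

Step 1: Find P(+)
P(+) = P(+|D)P(D) + P(+|¬D)P(¬D)
     = 0.9800 × 0.0457 + 0.0575 × 0.9543
     = 0.04478600 + 0.05487225
     = 0.09965825

Step 2: Apply Bayes' theorem for P(D|+)
P(D|+) = P(+|D)P(D) / P(+)
       = 0.04478600 / 0.09965825
       = 0.4494


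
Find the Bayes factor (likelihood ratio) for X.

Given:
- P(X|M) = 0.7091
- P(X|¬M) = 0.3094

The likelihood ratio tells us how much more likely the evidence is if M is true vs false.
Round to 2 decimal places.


Likelihood Ratio (LR) = P(X|M) / P(X|¬M)

LR = 0.7091 / 0.3094
   = 2.29

The evidence is 2.29 times more likely if M is true than if M is false.
LR > 1, so observing X raises the odds in favor of M.


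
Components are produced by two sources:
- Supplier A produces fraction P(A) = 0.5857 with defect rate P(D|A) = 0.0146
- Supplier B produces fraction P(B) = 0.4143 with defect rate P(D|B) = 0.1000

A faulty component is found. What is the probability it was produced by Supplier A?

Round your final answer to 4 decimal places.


Let A = from Supplier A, D = faulty

Given:
- P(A) = 0.5857, P(B) = 0.4143
- P(D|A) = 0.0146, P(D|B) = 0.1000

Step 1: Find P(D)
P(D) = P(D|A)P(A) + P(D|B)P(B)
     = 0.0146 × 0.5857 + 0.1000 × 0.4143
     = 0.00855122 + 0.04143000
     = 0.04998122

Step 2: Apply Bayes' theorem
P(A|D) = P(D|A)P(A) / P(D)
       = 0.00855122 / 0.04998122
       = 0.1711


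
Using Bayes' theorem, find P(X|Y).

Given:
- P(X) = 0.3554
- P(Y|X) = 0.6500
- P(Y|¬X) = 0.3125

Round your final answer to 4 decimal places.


Bayes' theorem: P(X|Y) = P(Y|X) × P(X) / P(Y)

Step 1: Calculate P(Y) using law of total probability
P(Y) = P(Y|X)P(X) + P(Y|¬X)P(¬X)
     = 0.6500 × 0.3554 + 0.3125 × 0.6446
     = 0.23101000 + 0.20143750
     = 0.43244750

Step 2: Apply Bayes' theorem
P(X|Y) = P(Y|X) × P(X) / P(Y)
       = 0.23101000 / 0.43244750
       = 0.5342


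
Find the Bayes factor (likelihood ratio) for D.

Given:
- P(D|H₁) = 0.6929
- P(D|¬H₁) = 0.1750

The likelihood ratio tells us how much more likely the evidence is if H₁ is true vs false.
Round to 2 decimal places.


Likelihood Ratio (LR) = P(D|H₁) / P(D|¬H₁)

LR = 0.6929 / 0.1750
   = 3.96

The evidence is 3.96 times more likely if H₁ is true than if H₁ is false.
Because LR exceeds 1, D is evidence for H₁.


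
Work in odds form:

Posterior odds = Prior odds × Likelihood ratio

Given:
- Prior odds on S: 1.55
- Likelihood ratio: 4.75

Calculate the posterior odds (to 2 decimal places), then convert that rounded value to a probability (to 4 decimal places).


Step 1: Calculate posterior odds
Posterior odds = Prior odds × LR
               = 1.55 × 4.75
               = 7.36

Step 2: Convert to probability
P(S|E) = Posterior odds / (1 + Posterior odds)
       = 7.36 / (1 + 7.36)
       = 7.36 / 8.36
       = 0.8804

The evidence increased P(S) from 0.6078 to 0.8804.


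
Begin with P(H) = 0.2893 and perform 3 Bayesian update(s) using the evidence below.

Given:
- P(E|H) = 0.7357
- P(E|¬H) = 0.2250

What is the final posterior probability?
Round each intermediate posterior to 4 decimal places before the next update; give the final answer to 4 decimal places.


Sequential Bayesian updating:

Initial prior: P(H) = 0.2893

Update 1:
  P(E) = 0.7357 × 0.2893 + 0.2250 × 0.7107 = 0.21283801 + 0.15990750 = 0.37274551
  P(H|E) = 0.21283801 / 0.37274551 = 0.5710

Update 2:
  P(E) = 0.7357 × 0.5710 + 0.2250 × 0.4290 = 0.42008470 + 0.09652500 = 0.51660970
  P(H|E) = 0.42008470 / 0.51660970 = 0.8132

Update 3:
  P(E) = 0.7357 × 0.8132 + 0.2250 × 0.1868 = 0.59827124 + 0.04203000 = 0.64030124
  P(H|E) = 0.59827124 / 0.64030124 = 0.9344

Final posterior: 0.9344


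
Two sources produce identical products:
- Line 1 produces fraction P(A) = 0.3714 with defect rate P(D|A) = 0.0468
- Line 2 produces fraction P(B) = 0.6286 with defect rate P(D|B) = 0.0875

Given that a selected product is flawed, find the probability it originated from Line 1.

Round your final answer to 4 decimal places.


Let A = from Line 1, D = flawed

Given:
- P(A) = 0.3714, P(B) = 0.6286
- P(D|A) = 0.0468, P(D|B) = 0.0875

Step 1: Find P(D)
P(D) = P(D|A)P(A) + P(D|B)P(B)
     = 0.0468 × 0.3714 + 0.0875 × 0.6286
     = 0.01738152 + 0.05500250
     = 0.07238402

Step 2: Apply Bayes' theorem
P(A|D) = P(D|A)P(A) / P(D)
       = 0.01738152 / 0.07238402
       = 0.2401


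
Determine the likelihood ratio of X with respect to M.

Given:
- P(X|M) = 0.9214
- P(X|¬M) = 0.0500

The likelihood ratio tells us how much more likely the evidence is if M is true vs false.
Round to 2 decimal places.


Likelihood Ratio (LR) = P(X|M) / P(X|¬M)

LR = 0.9214 / 0.0500
   = 18.43

The evidence is 18.43 times more likely if M is true than if M is false.
Because LR exceeds 1, X is evidence for M.


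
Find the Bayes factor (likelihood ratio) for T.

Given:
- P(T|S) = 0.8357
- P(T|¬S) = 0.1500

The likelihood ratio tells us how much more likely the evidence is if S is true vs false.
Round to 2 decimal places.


Likelihood Ratio (LR) = P(T|S) / P(T|¬S)

LR = 0.8357 / 0.1500
   = 5.57

The evidence is 5.57 times more likely if S is true than if S is false.
LR > 1, so observing T raises the odds in favor of S.


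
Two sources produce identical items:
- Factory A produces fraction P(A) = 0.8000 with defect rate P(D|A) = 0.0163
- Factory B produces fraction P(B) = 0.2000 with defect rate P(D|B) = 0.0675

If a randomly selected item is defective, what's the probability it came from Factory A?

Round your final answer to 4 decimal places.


Let A = from Factory A, D = defective

Given:
- P(A) = 0.8000, P(B) = 0.2000
- P(D|A) = 0.0163, P(D|B) = 0.0675

Step 1: Find P(D)
P(D) = P(D|A)P(A) + P(D|B)P(B)
     = 0.0163 × 0.8000 + 0.0675 × 0.2000
     = 0.01304000 + 0.01350000
     = 0.02654000

Step 2: Apply Bayes' theorem
P(A|D) = P(D|A)P(A) / P(D)
       = 0.01304000 / 0.02654000
       = 0.4913


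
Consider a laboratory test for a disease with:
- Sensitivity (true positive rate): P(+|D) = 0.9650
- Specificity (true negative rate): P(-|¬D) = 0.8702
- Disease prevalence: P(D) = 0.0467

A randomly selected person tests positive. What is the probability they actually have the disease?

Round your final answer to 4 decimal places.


Let D = has disease, + = positive test

Given:
- P(D) = 0.0467 (prevalence)
- P(+|D) = 0.9650 (sensitivity)
- P(-|¬D) = 0.8702 (specificity)
- P(+|¬D) = 0.1298 (false positive rate = 1 - specificity)

Step 1: Find P(+)
P(+) = P(+|D)P(D) + P(+|¬D)P(¬D)
     = 0.9650 × 0.0467 + 0.1298 × 0.9533
     = 0.04506550 + 0.12373834
     = 0.16880384

Step 2: Apply Bayes' theorem for P(D|+)
P(D|+) = P(+|D)P(D) / P(+)
       = 0.04506550 / 0.16880384
       = 0.2670


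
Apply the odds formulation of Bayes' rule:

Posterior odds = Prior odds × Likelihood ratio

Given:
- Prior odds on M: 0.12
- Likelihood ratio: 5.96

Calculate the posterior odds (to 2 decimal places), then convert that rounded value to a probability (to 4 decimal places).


Step 1: Calculate posterior odds
Posterior odds = Prior odds × LR
               = 0.12 × 5.96
               = 0.72

Step 2: Convert to probability
P(M|E) = Posterior odds / (1 + Posterior odds)
       = 0.72 / (1 + 0.72)
       = 0.72 / 1.72
       = 0.4186

The evidence increased P(M) from 0.1071 to 0.4186.


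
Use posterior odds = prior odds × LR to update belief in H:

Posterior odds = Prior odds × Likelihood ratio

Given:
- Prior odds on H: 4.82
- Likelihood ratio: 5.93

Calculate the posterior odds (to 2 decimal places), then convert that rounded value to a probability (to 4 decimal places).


Step 1: Calculate posterior odds
Posterior odds = Prior odds × LR
               = 4.82 × 5.93
               = 28.58

Step 2: Convert to probability
P(H|E) = Posterior odds / (1 + Posterior odds)
       = 28.58 / (1 + 28.58)
       = 28.58 / 29.58
       = 0.9662

The evidence increased P(H) from 0.8282 to 0.9662.


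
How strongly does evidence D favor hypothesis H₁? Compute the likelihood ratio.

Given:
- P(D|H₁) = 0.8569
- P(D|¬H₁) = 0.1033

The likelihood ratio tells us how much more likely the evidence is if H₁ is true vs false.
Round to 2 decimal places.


Likelihood Ratio (LR) = P(D|H₁) / P(D|¬H₁)

LR = 0.8569 / 0.1033
   = 8.30

The evidence is 8.30 times more likely if H₁ is true than if H₁ is false.
Because LR exceeds 1, D is evidence for H₁.


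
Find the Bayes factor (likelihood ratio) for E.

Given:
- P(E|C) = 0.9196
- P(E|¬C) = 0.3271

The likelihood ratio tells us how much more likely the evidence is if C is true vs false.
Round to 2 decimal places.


Likelihood Ratio (LR) = P(E|C) / P(E|¬C)

LR = 0.9196 / 0.3271
   = 2.81

The evidence is 2.81 times more likely if C is true than if C is false.
LR > 1, so observing E raises the odds in favor of C.


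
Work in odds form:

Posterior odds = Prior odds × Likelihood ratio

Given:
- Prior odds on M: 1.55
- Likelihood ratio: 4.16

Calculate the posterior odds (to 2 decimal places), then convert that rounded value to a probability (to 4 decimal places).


Step 1: Calculate posterior odds
Posterior odds = Prior odds × LR
               = 1.55 × 4.16
               = 6.45

Step 2: Convert to probability
P(M|E) = Posterior odds / (1 + Posterior odds)
       = 6.45 / (1 + 6.45)
       = 6.45 / 7.45
       = 0.8658

The evidence increased P(M) from 0.6078 to 0.8658.


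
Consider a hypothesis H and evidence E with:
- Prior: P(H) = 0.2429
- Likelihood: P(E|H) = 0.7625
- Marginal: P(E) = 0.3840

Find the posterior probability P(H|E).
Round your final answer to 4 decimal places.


Using Bayes' theorem:

P(H|E) = P(E|H) × P(H) / P(E)
       = 0.7625 × 0.2429 / 0.3840
       = 0.18521125 / 0.3840
       = 0.4823

The evidence strengthens our belief in H.
Prior: 0.2429 → Posterior: 0.4823


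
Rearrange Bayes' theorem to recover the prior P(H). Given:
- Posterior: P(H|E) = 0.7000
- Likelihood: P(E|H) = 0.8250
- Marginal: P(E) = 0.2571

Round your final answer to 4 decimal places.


From Bayes' theorem: P(H|E) = P(E|H) × P(H) / P(E)

Rearranging for P(H):
P(H) = P(H|E) × P(E) / P(E|H)
     = 0.7000 × 0.2571 / 0.8250
     = 0.17997000 / 0.8250
     = 0.2181


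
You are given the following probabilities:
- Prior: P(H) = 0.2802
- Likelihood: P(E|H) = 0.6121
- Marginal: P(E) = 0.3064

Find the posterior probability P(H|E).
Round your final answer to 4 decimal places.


Using Bayes' theorem:

P(H|E) = P(E|H) × P(H) / P(E)
       = 0.6121 × 0.2802 / 0.3064
       = 0.17151042 / 0.3064
       = 0.5598

The evidence strengthens our belief in H.
Prior: 0.2802 → Posterior: 0.5598


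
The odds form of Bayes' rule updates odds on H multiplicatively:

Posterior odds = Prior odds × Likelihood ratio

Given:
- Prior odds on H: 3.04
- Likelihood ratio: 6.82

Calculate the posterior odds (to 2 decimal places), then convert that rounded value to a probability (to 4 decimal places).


Step 1: Calculate posterior odds
Posterior odds = Prior odds × LR
               = 3.04 × 6.82
               = 20.73

Step 2: Convert to probability
P(H|E) = Posterior odds / (1 + Posterior odds)
       = 20.73 / (1 + 20.73)
       = 20.73 / 21.73
       = 0.9540

The evidence increased P(H) from 0.7525 to 0.9540.


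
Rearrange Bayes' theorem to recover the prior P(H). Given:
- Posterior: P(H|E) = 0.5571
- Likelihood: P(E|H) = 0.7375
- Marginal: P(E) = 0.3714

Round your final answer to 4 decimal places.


From Bayes' theorem: P(H|E) = P(E|H) × P(H) / P(E)

Rearranging for P(H):
P(H) = P(H|E) × P(E) / P(E|H)
     = 0.5571 × 0.3714 / 0.7375
     = 0.20690694 / 0.7375
     = 0.2806


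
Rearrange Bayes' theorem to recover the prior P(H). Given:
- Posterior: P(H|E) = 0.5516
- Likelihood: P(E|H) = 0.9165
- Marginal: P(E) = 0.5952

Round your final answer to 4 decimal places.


From Bayes' theorem: P(H|E) = P(E|H) × P(H) / P(E)

Rearranging for P(H):
P(H) = P(H|E) × P(E) / P(E|H)
     = 0.5516 × 0.5952 / 0.9165
     = 0.32831232 / 0.9165
     = 0.3582


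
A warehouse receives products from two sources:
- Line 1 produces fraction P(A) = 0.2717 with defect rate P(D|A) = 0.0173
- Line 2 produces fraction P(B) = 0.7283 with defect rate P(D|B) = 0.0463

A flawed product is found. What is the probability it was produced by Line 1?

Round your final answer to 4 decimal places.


Let A = from Line 1, D = flawed

Given:
- P(A) = 0.2717, P(B) = 0.7283
- P(D|A) = 0.0173, P(D|B) = 0.0463

Step 1: Find P(D)
P(D) = P(D|A)P(A) + P(D|B)P(B)
     = 0.0173 × 0.2717 + 0.0463 × 0.7283
     = 0.00470041 + 0.03372029
     = 0.03842070

Step 2: Apply Bayes' theorem
P(A|D) = P(D|A)P(A) / P(D)
       = 0.00470041 / 0.03842070
       = 0.1223


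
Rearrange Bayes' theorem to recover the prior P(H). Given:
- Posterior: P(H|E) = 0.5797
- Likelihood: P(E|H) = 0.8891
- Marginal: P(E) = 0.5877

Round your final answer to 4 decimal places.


From Bayes' theorem: P(H|E) = P(E|H) × P(H) / P(E)

Rearranging for P(H):
P(H) = P(H|E) × P(E) / P(E|H)
     = 0.5797 × 0.5877 / 0.8891
     = 0.34068969 / 0.8891
     = 0.3832
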